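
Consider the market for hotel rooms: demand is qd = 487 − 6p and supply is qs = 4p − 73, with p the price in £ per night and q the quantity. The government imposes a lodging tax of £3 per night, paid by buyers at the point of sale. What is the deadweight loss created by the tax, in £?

Deadweight loss = £10.8.

Before the tax: set 487 − 6p = 4p − 73 → p* = £56, q* = 151.
With the tax collected from buyers, demand (in seller-price terms) shifts: qd = 487 − 6(p + 3).
Solving gives q = 143.8 with buyers paying £57.2 and producers receiving £54.2 (the £3 wedge).
Quantity falls by |ΔQ| = |151 − 143.8| = 7.2.
DWL = ½ · t · |ΔQ| = ½ · 3 · 7.2 = £10.8.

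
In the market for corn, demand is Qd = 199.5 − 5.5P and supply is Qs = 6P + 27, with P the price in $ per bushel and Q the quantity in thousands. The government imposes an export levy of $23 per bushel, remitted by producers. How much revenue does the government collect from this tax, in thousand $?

Before the tax: set 199.5 − 5.5P = 6P + 27 → P* = $15, Q* = 117.
With the tax collected from producers, supply shifts: Qs = 6(P − 23) + 27.
Solving gives Q = 51 with buyers paying $27 and producers receiving $4 (the $23 wedge).
Revenue = t · Q = 23 · 51 = $1173.

Tax revenue = $1173 thousand.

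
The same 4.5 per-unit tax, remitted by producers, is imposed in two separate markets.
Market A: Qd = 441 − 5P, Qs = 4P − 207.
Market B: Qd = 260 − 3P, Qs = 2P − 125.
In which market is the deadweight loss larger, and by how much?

Market A, by 10.35.

Market A: pre-tax P* = 72, Q* = 81; post-tax Q = 71; deadweight loss = 22.5.
Market B: pre-tax P* = 77, Q* = 29; post-tax Q = 23.6; deadweight loss = 12.15.
Difference: 22.5 vs 12.15 → market A is larger by 10.35.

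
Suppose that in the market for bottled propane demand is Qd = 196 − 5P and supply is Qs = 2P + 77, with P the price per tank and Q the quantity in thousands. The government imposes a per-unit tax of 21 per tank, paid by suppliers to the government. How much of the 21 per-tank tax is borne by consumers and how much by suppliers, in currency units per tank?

Without the tax, 196 − 5P = 2P + 77 gives 7P = 119, so P* = 17 and Q* = 111.
With the tax collected from suppliers, supply shifts: Qs = 2(P − 21) + 77.
New equilibrium: consumers pay 23, suppliers receive 2, Q = 81. (Wedge: Pb − Ps = 21.)
Burden on consumers: 6; on suppliers: 15. (They sum to 21.)
The less price-elastic side of the market bears the larger share of a per-unit tax.

Consumers bear 6 per tank; suppliers bear 15 per tank.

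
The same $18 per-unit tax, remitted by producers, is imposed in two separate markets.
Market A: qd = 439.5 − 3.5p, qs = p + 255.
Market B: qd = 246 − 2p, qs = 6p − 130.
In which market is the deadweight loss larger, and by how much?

Market A: pre-tax p* = $41, q* = 296; post-tax q = 282; deadweight loss = $126.
Market B: pre-tax p* = $47, q* = 152; post-tax q = 125; deadweight loss = $243.
Difference: $126 vs $243 → market B is larger by $117.

Market B, by $117.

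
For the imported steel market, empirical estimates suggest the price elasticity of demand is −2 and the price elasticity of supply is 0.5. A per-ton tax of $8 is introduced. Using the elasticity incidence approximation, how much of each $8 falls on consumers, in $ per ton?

Incidence ratio: consumers' share ≈ εs / (εs + |εd|) = 0.5 / (0.5 + 2) = 0.2.
So consumers bear ≈ 0.2 × $8 = $1.6; sellers bear $6.4.

Consumers bear ≈ $1.6 per ton.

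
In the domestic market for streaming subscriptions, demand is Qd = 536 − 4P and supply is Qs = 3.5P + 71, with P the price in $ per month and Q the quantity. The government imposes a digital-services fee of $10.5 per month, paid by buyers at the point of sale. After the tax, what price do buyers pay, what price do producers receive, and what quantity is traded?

Before the tax: set 536 − 4P = 3.5P + 71 → P* = $62, Q* = 288.
With the tax collected from buyers, demand (in seller-price terms) shifts: Qd = 536 − 4(P + 10.5).
Solving gives Q = 268.4 with buyers paying $66.9 and producers receiving $56.4 (the $10.5 wedge).

Buyers pay $66.9; producers receive $56.4; quantity = 268.4.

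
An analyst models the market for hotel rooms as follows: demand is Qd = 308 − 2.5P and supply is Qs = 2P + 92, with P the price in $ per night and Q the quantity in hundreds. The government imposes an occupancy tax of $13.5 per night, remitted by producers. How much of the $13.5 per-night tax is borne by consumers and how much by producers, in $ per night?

Without the tax, 308 − 2.5P = 2P + 92 gives 4.5P = 216, so P* = $48 and Q* = 188.
With the tax collected from producers, supply shifts: Qs = 2(P − 13.5) + 92.
Solving gives Q = 173 with consumers paying $54 and producers receiving $40.5 (the $13.5 wedge).
Burden on consumers: $6; on producers: $7.5. (They sum to $13.5.)

Consumers bear $6 per night; producers bear $7.5 per night.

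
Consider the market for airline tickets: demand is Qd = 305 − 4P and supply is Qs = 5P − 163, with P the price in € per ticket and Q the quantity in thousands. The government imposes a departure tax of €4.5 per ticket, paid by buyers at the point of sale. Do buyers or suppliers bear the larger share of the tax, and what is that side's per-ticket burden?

Before the tax: set 305 − 4P = 5P − 163 → P* = €52, Q* = 97.
With the tax collected from buyers, demand (in seller-price terms) shifts: Qd = 305 − 4(P + 4.5).
Solving gives Q = 87 with buyers paying €54.5 and suppliers receiving €50 (the €4.5 wedge).
Per-ticket burden: buyers €2.5, suppliers €2.
Buyers take the larger share because demand is less price-elastic here (demand slope 4 vs supply slope 5).

Buyers bear the larger share: €2.5 per ticket.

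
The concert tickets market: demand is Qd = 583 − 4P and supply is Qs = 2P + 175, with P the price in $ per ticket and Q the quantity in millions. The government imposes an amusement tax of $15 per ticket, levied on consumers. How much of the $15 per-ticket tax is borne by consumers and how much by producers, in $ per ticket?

Consumers bear $5 per ticket; producers bear $10 per ticket.

Before the tax: set 583 − 4P = 2P + 175 → P* = $68, Q* = 311.
With the tax collected from consumers, demand (in seller-price terms) shifts: Qd = 583 − 4(P + 15).
Solving gives Q = 291 with consumers paying $73 and producers receiving $58 (the $15 wedge).
Burden on consumers: $5; on producers: $10. (They sum to $15.)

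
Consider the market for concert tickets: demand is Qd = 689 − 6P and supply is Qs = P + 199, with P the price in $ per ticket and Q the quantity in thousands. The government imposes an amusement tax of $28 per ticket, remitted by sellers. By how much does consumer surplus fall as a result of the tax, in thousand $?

Before the tax: set 689 − 6P = P + 199 → P* = $70, Q* = 269.
With the tax collected from sellers, supply shifts: Qs = (P − 28) + 199.
New equilibrium: consumers pay $74, sellers receive $46, Q = 245. (Wedge: Pb − Ps = 28.)
ΔCS is the trapezoid between Q = 245 and Q = 269 of height $4: ½ · (269 + 245) · 4 = $1028.

Consumer surplus falls by $1028 thousand.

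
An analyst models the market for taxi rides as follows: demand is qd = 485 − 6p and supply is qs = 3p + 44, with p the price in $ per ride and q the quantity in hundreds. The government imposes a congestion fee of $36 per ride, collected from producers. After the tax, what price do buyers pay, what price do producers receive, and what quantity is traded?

Without the tax, 485 − 6p = 3p + 44 gives 9p = 441, so p* = $49 and q* = 191.
With the tax collected from producers, supply shifts: qs = 3(p − 36) + 44.
New equilibrium: buyers pay $61, producers receive $25, q = 119. (Wedge: pb − ps = 36.)

Buyers pay $61; producers receive $25; quantity = 119.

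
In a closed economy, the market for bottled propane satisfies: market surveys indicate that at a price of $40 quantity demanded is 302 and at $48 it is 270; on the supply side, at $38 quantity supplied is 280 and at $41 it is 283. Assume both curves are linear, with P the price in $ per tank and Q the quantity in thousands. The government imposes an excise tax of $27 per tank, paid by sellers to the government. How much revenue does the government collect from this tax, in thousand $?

Demand slope: (270 − 302)/(48 − 40) = -4, so Qd = 462 − 4P.
Supply slope: (283 − 280)/(41 − 38) = 1, so Qs = P + 242.
Before the tax: set 462 − 4P = P + 242 → P* = $44, Q* = 286.
With the tax collected from sellers, supply shifts: Qs = (P − 27) + 242.
New equilibrium: buyers pay $49.4, sellers receive $22.4, Q = 264.4. (Wedge: Pb − Ps = 27.)
Revenue = t · Q = 27 · 264.4 = $7138.8.

Tax revenue = $7138.8 thousand.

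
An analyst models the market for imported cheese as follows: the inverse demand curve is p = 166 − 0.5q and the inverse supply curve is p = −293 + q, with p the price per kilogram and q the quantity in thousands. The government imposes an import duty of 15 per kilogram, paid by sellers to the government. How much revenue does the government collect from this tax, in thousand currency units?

Rewrite in direct form: qd = 332 − 2p and qs = p + 293.
Before the tax: set 332 − 2p = p + 293 → p* = 13, q* = 306.
With the tax collected from sellers, supply shifts: qs = (p − 15) + 293.
Solving gives q = 296 with buyers paying 18 and sellers receiving 3 (the 15 wedge).
Revenue = t · Q = 15 · 296 = 4440.

Tax revenue = 4440 thousand.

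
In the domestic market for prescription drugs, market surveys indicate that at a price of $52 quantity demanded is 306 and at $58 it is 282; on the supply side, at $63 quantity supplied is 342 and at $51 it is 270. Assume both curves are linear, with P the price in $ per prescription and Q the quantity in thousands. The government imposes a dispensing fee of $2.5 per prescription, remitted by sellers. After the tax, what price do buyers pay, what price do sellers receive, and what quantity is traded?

Buyers pay $56.5; sellers receive $54; quantity = 288.

Demand slope: (282 − 306)/(58 − 52) = -4, so Qd = 514 − 4P.
Supply slope: (270 − 342)/(51 − 63) = 6, so Qs = 6P − 36.
Before the tax: set 514 − 4P = 6P − 36 → P* = $55, Q* = 294.
With the tax collected from sellers, supply shifts: Qs = 6(P − 2.5) − 36.
Solving gives Q = 288 with buyers paying $56.5 and sellers receiving $54 (the $2.5 wedge).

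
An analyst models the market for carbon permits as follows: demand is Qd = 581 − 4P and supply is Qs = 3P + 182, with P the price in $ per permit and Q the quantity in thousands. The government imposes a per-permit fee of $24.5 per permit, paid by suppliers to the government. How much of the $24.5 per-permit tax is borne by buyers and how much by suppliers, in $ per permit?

Buyers bear $10.5 per permit; suppliers bear $14 per permit.

Without the tax, 581 − 4P = 3P + 182 gives 7P = 399, so P* = $57 and Q* = 353.
With the tax collected from suppliers, supply shifts: Qs = 3(P − 24.5) + 182.
Solving gives Q = 311 with buyers paying $67.5 and suppliers receiving $43 (the $24.5 wedge).
Burden on buyers: $10.5; on suppliers: $14. (They sum to $24.5.)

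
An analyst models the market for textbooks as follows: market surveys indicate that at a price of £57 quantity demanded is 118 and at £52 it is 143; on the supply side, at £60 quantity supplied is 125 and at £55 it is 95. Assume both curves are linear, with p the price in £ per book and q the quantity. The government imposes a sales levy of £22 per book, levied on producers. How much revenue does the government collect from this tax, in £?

Tax revenue = £1166.

Demand slope: (143 − 118)/(52 − 57) = -5, so qd = 403 − 5p.
Supply slope: (95 − 125)/(55 − 60) = 6, so qs = 6p − 235.
Without the tax, 403 − 5p = 6p − 235 gives 11p = 638, so p* = £58 and q* = 113.
With the tax collected from producers, supply shifts: qs = 6(p − 22) − 235.
Solving gives q = 53 with buyers paying £70 and producers receiving £48 (the £22 wedge).
Revenue = t · Q = 22 · 53 = £1166.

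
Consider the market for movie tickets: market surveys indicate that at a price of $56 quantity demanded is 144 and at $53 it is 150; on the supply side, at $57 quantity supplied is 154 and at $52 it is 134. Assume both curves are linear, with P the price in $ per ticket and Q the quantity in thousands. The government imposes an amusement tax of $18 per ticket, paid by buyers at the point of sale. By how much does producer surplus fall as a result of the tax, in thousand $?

Demand slope: (150 − 144)/(53 − 56) = -2, so Qd = 256 − 2P.
Supply slope: (134 − 154)/(52 − 57) = 4, so Qs = 4P − 74.
Before the tax: set 256 − 2P = 4P − 74 → P* = $55, Q* = 146.
With the tax collected from buyers, demand (in seller-price terms) shifts: Qd = 256 − 2(P + 18).
New equilibrium: buyers pay $67, producers receive $49, Q = 122. (Wedge: Pb − Ps = 18.)
ΔPS is the trapezoid between Q = 122 and Q = 146 of height $6: ½ · (146 + 122) · 6 = $804.

Producer surplus falls by $804 thousand.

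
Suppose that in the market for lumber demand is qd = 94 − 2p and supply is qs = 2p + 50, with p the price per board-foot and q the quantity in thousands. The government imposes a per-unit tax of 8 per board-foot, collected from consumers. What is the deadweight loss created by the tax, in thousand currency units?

Without the tax, 94 − 2p = 2p + 50 gives 4p = 44, so p* = 11 and q* = 72.
With the tax collected from consumers, demand (in seller-price terms) shifts: qd = 94 − 2(p + 8).
Solving gives q = 64 with consumers paying 15 and suppliers receiving 7 (the 8 wedge).
Quantity falls by |ΔQ| = |72 − 64| = 8.
DWL = ½ · t · |ΔQ| = ½ · 8 · 8 = 32.

Deadweight loss = 32 thousand.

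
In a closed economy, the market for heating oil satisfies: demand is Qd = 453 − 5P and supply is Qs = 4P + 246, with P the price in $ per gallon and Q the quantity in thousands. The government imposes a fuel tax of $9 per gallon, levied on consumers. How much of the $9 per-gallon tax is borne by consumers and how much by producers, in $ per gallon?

Consumers bear $4 per gallon; producers bear $5 per gallon.

Before the tax: set 453 − 5P = 4P + 246 → P* = $23, Q* = 338.
With the tax collected from consumers, demand (in seller-price terms) shifts: Qd = 453 − 5(P + 9).
New equilibrium: consumers pay $27, producers receive $18, Q = 318. (Wedge: Pb − Ps = 9.)
Burden on consumers: $4; on producers: $5. (They sum to $9.)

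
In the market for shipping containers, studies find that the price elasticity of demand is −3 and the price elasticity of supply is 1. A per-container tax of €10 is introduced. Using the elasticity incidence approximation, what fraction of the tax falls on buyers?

Incidence ratio: buyers' share ≈ εs / (εs + |εd|) = 1 / (1 + 3) = 0.25.
Supply is the less elastic side, so buyers bear the smaller share.

Buyers' share ≈ 0.25.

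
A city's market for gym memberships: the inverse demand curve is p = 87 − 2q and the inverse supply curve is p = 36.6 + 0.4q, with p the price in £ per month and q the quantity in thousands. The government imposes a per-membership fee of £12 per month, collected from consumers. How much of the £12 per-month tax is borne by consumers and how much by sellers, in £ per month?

Consumers bear £10 per month; sellers bear £2 per month.

Inverting to q(p) form: qd = 43.5 − 0.5p; qs = 2.5p − 91.5.
Without the tax, 43.5 − 0.5p = 2.5p − 91.5 gives 3p = 135, so p* = £45 and q* = 21.
With the tax collected from consumers, demand (in seller-price terms) shifts: qd = 43.5 − 0.5(p + 12).
Solving gives q = 16 with consumers paying £55 and sellers receiving £43 (the £12 wedge).
Burden on consumers: £10; on sellers: £2. (They sum to £12.)
The less price-elastic side of the market bears the larger share of a per-unit tax.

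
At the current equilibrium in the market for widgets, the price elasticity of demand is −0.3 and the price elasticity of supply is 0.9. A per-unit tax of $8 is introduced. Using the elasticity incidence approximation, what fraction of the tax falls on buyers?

Incidence ratio: buyers' share ≈ εs / (εs + |εd|) = 0.9 / (0.9 + 0.3) = 0.75.
Supply is the more elastic side, so buyers bear the larger share.

Buyers' share ≈ 0.75.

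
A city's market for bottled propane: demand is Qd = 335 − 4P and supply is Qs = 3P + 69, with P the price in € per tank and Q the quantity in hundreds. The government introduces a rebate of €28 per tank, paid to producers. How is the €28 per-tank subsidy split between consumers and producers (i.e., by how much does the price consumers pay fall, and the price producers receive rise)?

Without the subsidy, 335 − 4P = 3P + 69 gives 7P = 266, so P* = €38 and Q* = 183.
With a per-unit subsidy paid to producers, each receives P + 28 per unit sold, so supply becomes Qs = 3(P + 28) + 69.
New equilibrium: consumers pay €26, producers receive €54, Q = 231. (Wedge: Pb − Ps = −28.)
Gain to consumers: €12; to producers: €16. (They sum to €28.)

Consumers gain €12 per tank; producers gain €16 per tank.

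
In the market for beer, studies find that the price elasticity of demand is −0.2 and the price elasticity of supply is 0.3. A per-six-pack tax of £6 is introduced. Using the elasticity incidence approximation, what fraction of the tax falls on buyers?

Incidence ratio: buyers' share ≈ εs / (εs + |εd|) = 0.3 / (0.3 + 0.2) = 0.6.
Supply is the more elastic side, so buyers bear the larger share.

Buyers' share ≈ 0.6.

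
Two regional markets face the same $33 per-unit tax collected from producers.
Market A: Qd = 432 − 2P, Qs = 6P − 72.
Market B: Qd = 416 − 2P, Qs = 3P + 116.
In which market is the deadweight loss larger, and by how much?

Market A, by $163.35.

Market A: pre-tax P* = $63, Q* = 306; post-tax Q = 256.5; deadweight loss = $816.75.
Market B: pre-tax P* = $60, Q* = 296; post-tax Q = 256.4; deadweight loss = $653.4.
Difference: $816.75 vs $653.4 → market A is larger by $163.35.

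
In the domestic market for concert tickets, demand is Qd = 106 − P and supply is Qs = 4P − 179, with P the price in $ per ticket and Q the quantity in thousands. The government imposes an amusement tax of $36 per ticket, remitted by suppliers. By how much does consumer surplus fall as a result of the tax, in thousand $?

Before the tax: set 106 − P = 4P − 179 → P* = $57, Q* = 49.
With the tax collected from suppliers, supply shifts: Qs = 4(P − 36) − 179.
New equilibrium: buyers pay $85.8, suppliers receive $49.8, Q = 20.2. (Wedge: Pb − Ps = 36.)
ΔCS is the trapezoid between Q = 20.2 and Q = 49 of height $28.8: ½ · (49 + 20.2) · 28.8 = $996.48.

Consumer surplus falls by $996.48 thousand.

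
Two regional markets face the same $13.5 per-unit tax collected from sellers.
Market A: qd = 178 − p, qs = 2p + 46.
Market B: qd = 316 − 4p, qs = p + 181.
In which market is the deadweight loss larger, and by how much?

Market B, by $12.15.

Market A: pre-tax p* = $44, q* = 134; post-tax q = 125; deadweight loss = $60.75.
Market B: pre-tax p* = $27, q* = 208; post-tax q = 197.2; deadweight loss = $72.9.
Difference: $60.75 vs $72.9 → market B is larger by $12.15.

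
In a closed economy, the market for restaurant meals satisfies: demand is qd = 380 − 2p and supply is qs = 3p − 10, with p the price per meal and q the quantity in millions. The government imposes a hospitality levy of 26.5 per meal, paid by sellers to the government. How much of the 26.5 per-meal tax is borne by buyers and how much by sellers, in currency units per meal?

Without the tax, 380 − 2p = 3p − 10 gives 5p = 390, so p* = 78 and q* = 224.
With the tax collected from sellers, supply shifts: qs = 3(p − 26.5) − 10.
New equilibrium: buyers pay 93.9, sellers receive 67.4, q = 192.2. (Wedge: pb − ps = 26.5.)
Burden on buyers: 15.9; on sellers: 10.6. (They sum to 26.5.)
The less price-elastic side of the market bears the larger share of a per-unit tax.

Buyers bear 15.9 per meal; sellers bear 10.6 per meal.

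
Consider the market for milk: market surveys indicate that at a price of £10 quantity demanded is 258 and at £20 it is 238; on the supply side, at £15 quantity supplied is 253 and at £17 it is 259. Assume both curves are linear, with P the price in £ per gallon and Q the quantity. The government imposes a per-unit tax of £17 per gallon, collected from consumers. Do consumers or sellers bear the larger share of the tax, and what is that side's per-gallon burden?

Consumers bear the larger share: £10.2 per gallon.

Demand slope: (238 − 258)/(20 − 10) = -2, so Qd = 278 − 2P.
Supply slope: (259 − 253)/(17 − 15) = 3, so Qs = 3P + 208.
Without the tax, 278 − 2P = 3P + 208 gives 5P = 70, so P* = £14 and Q* = 250.
With the tax collected from consumers, demand (in seller-price terms) shifts: Qd = 278 − 2(P + 17).
New equilibrium: consumers pay £24.2, sellers receive £7.2, Q = 229.6. (Wedge: Pb − Ps = 17.)
Per-gallon burden: consumers £10.2, sellers £6.8.
Consumers take the larger share because demand is less price-elastic here (demand slope 2 vs supply slope 3).
The less price-elastic side of the market bears the larger share of a per-unit tax.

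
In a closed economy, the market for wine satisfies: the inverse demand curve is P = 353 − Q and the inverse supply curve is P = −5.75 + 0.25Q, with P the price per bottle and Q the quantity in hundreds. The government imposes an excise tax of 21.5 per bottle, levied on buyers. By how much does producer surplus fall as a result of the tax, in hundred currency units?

Inverting to Q(P) form: Qd = 353 − P; Qs = 4P + 23.
Without the tax, 353 − P = 4P + 23 gives 5P = 330, so P* = 66 and Q* = 287.
With the tax collected from buyers, demand (in seller-price terms) shifts: Qd = 353 − (P + 21.5).
Solving gives Q = 269.8 with buyers paying 83.2 and producers receiving 61.7 (the 21.5 wedge).
ΔPS is the trapezoid between Q = 269.8 and Q = 287 of height 4.3: ½ · (287 + 269.8) · 4.3 = 1197.12.

Producer surplus falls by 1197.12 hundred.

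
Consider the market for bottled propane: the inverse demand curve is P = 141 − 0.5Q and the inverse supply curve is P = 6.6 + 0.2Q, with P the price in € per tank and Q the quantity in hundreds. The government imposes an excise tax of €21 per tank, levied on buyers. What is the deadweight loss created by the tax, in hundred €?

Rewrite in direct form: Qd = 282 − 2P and Qs = 5P − 33.
Without the tax, 282 − 2P = 5P − 33 gives 7P = 315, so P* = €45 and Q* = 192.
With the tax collected from buyers, demand (in seller-price terms) shifts: Qd = 282 − 2(P + 21).
New equilibrium: buyers pay €60, suppliers receive €39, Q = 162. (Wedge: Pb − Ps = 21.)
Quantity falls by |ΔQ| = |192 − 162| = 30.
DWL = ½ · t · |ΔQ| = ½ · 21 · 30 = €315.

Deadweight loss = €315 hundred.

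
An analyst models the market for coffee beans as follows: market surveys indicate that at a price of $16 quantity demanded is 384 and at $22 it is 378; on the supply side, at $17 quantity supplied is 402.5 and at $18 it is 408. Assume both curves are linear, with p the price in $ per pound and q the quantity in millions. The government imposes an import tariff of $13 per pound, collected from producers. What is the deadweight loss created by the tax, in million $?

Demand slope: (378 − 384)/(22 − 16) = -1, so qd = 400 − p.
Supply slope: (408 − 402.5)/(18 − 17) = 5.5, so qs = 5.5p + 309.
Before the tax: set 400 − p = 5.5p + 309 → p* = $14, q* = 386.
With the tax collected from producers, supply shifts: qs = 5.5(p − 13) + 309.
New equilibrium: buyers pay $25, producers receive $12, q = 375. (Wedge: pb − ps = 13.)
Quantity falls by |ΔQ| = |386 − 375| = 11.
DWL = ½ · t · |ΔQ| = ½ · 13 · 11 = $71.5.

Deadweight loss = $71.5 million.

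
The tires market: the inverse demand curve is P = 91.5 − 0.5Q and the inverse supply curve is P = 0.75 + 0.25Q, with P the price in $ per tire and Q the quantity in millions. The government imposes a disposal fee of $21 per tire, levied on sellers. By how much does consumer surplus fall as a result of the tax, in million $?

Consumer surplus falls by $1498 million.

Inverting to Q(P) form: Qd = 183 − 2P; Qs = 4P − 3.
Without the tax, 183 − 2P = 4P − 3 gives 6P = 186, so P* = $31 and Q* = 121.
With the tax collected from sellers, supply shifts: Qs = 4(P − 21) − 3.
Solving gives Q = 93 with consumers paying $45 and sellers receiving $24 (the $21 wedge).
ΔCS is the trapezoid between Q = 93 and Q = 121 of height $14: ½ · (121 + 93) · 14 = $1498.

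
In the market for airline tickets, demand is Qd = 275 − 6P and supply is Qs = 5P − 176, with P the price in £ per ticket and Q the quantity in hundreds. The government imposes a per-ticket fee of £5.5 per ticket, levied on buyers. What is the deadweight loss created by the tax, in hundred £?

Without the tax, 275 − 6P = 5P − 176 gives 11P = 451, so P* = £41 and Q* = 29.
With the tax collected from buyers, demand (in seller-price terms) shifts: Qd = 275 − 6(P + 5.5).
Solving gives Q = 14 with buyers paying £43.5 and sellers receiving £38 (the £5.5 wedge).
Quantity falls by |ΔQ| = |29 − 14| = 15.
DWL = ½ · t · |ΔQ| = ½ · 5.5 · 15 = £41.25.

Deadweight loss = £41.25 hundred.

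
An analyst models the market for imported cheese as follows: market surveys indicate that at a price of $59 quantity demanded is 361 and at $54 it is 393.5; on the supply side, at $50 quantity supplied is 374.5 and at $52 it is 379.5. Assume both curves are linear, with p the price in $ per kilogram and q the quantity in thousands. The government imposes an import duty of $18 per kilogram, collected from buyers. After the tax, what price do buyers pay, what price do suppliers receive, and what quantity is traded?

Buyers pay $60; suppliers receive $42; quantity = 354.5.

Demand slope: (393.5 − 361)/(54 − 59) = -6.5, so qd = 744.5 − 6.5p.
Supply slope: (379.5 − 374.5)/(52 − 50) = 2.5, so qs = 2.5p + 249.5.
Without the tax, 744.5 − 6.5p = 2.5p + 249.5 gives 9p = 495, so p* = $55 and q* = 387.
With the tax collected from buyers, demand (in seller-price terms) shifts: qd = 744.5 − 6.5(p + 18).
New equilibrium: buyers pay $60, suppliers receive $42, q = 354.5. (Wedge: pb − ps = 18.)
The less price-elastic side of the market bears the larger share of a per-unit tax.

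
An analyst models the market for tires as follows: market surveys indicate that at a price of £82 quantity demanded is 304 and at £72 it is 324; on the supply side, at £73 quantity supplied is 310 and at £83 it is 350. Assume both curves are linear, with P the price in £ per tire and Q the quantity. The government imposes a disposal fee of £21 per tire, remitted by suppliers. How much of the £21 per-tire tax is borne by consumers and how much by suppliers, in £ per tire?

Consumers bear £14 per tire; suppliers bear £7 per tire.

Demand slope: (324 − 304)/(72 − 82) = -2, so Qd = 468 − 2P.
Supply slope: (350 − 310)/(83 − 73) = 4, so Qs = 4P + 18.
Without the tax, 468 − 2P = 4P + 18 gives 6P = 450, so P* = £75 and Q* = 318.
With the tax collected from suppliers, supply shifts: Qs = 4(P − 21) + 18.
Solving gives Q = 290 with consumers paying £89 and suppliers receiving £68 (the £21 wedge).
Burden on consumers: £14; on suppliers: £7. (They sum to £21.)
The less price-elastic side of the market bears the larger share of a per-unit tax.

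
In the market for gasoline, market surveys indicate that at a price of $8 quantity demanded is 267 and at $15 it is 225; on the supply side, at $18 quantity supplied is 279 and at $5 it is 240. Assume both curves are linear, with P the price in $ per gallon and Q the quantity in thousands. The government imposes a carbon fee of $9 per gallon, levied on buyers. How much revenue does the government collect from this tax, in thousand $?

Demand slope: (225 − 267)/(15 − 8) = -6, so Qd = 315 − 6P.
Supply slope: (240 − 279)/(5 − 18) = 3, so Qs = 3P + 225.
Before the tax: set 315 − 6P = 3P + 225 → P* = $10, Q* = 255.
With the tax collected from buyers, demand (in seller-price terms) shifts: Qd = 315 − 6(P + 9).
Solving gives Q = 237 with buyers paying $13 and suppliers receiving $4 (the $9 wedge).
Revenue = t · Q = 9 · 237 = $2133.

Tax revenue = $2133 thousand.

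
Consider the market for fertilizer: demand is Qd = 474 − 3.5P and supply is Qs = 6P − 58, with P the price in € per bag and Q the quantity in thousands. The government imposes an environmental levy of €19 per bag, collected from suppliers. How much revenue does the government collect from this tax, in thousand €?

Before the tax: set 474 − 3.5P = 6P − 58 → P* = €56, Q* = 278.
With the tax collected from suppliers, supply shifts: Qs = 6(P − 19) − 58.
Solving gives Q = 236 with buyers paying €68 and suppliers receiving €49 (the €19 wedge).
Revenue = t · Q = 19 · 236 = €4484.

Tax revenue = €4484 thousand.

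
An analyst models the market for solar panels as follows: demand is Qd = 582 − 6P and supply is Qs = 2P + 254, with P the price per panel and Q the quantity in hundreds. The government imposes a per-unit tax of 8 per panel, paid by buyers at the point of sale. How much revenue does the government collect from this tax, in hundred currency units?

Before the tax: set 582 − 6P = 2P + 254 → P* = 41, Q* = 336.
With the tax collected from buyers, demand (in seller-price terms) shifts: Qd = 582 − 6(P + 8).
New equilibrium: buyers pay 43, suppliers receive 35, Q = 324. (Wedge: Pb − Ps = 8.)
Revenue = t · Q = 8 · 324 = 2592.

Tax revenue = 2592 hundred.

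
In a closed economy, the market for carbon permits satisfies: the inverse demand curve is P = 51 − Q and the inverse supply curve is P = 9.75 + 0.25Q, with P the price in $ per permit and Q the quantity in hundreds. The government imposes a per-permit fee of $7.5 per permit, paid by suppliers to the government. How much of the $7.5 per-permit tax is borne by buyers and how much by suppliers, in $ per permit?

Buyers bear $6 per permit; suppliers bear $1.5 per permit.

Rewrite in direct form: Qd = 51 − P and Qs = 4P − 39.
Before the tax: set 51 − P = 4P − 39 → P* = $18, Q* = 33.
With the tax collected from suppliers, supply shifts: Qs = 4(P − 7.5) − 39.
Solving gives Q = 27 with buyers paying $24 and suppliers receiving $16.5 (the $7.5 wedge).
Burden on buyers: $6; on suppliers: $1.5. (They sum to $7.5.)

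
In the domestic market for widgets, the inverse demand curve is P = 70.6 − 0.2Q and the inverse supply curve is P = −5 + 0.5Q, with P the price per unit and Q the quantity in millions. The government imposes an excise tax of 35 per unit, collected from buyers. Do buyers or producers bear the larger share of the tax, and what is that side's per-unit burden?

Producers bear the larger share: 25 per unit.

Rewrite in direct form: Qd = 353 − 5P and Qs = 2P + 10.
Before the tax: set 353 − 5P = 2P + 10 → P* = 49, Q* = 108.
With the tax collected from buyers, demand (in seller-price terms) shifts: Qd = 353 − 5(P + 35).
New equilibrium: buyers pay 59, producers receive 24, Q = 58. (Wedge: Pb − Ps = 35.)
Per-unit burden: buyers 10, producers 25.
Producers take the larger share because supply is less price-elastic here (demand slope 5 vs supply slope 2).
The less price-elastic side of the market bears the larger share of a per-unit tax.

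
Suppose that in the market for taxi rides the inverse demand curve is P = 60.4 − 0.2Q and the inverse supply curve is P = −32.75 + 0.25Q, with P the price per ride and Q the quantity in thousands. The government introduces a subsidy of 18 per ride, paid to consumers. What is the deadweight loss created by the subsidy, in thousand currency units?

Deadweight loss = 360 thousand.

Inverting to Q(P) form: Qd = 302 − 5P; Qs = 4P + 131.
Before the subsidy: set 302 − 5P = 4P + 131 → P* = 19, Q* = 207.
With a per-unit subsidy paid to consumers, each effectively pays P − 18, so demand becomes Qd = 302 − 5(P − 18).
Solving gives Q = 247 with consumers paying 11 and sellers receiving 29 (the 18 wedge).
Quantity rises by |ΔQ| = |207 − 247| = 40.
DWL = ½ · t · |ΔQ| = ½ · 18 · 40 = 360.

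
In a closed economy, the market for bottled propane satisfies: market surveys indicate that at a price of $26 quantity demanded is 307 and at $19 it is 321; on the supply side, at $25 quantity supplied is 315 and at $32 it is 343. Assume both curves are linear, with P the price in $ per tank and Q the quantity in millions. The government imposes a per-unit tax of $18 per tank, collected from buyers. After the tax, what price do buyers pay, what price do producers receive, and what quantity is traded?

Demand slope: (321 − 307)/(19 − 26) = -2, so Qd = 359 − 2P.
Supply slope: (343 − 315)/(32 − 25) = 4, so Qs = 4P + 215.
Before the tax: set 359 − 2P = 4P + 215 → P* = $24, Q* = 311.
With the tax collected from buyers, demand (in seller-price terms) shifts: Qd = 359 − 2(P + 18).
New equilibrium: buyers pay $36, producers receive $18, Q = 287. (Wedge: Pb − Ps = 18.)

Buyers pay $36; producers receive $18; quantity = 287.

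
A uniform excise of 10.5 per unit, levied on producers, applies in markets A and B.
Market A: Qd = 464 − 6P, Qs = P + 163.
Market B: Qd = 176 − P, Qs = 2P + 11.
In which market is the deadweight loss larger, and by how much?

Market A, by 10.5.

Market A: pre-tax P* = 43, Q* = 206; post-tax Q = 197; deadweight loss = 47.25.
Market B: pre-tax P* = 55, Q* = 121; post-tax Q = 114; deadweight loss = 36.75.
Difference: 47.25 vs 36.75 → market A is larger by 10.5.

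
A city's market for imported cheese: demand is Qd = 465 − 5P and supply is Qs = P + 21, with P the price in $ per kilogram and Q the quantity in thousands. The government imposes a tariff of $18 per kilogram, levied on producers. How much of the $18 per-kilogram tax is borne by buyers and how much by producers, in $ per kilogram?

Without the tax, 465 − 5P = P + 21 gives 6P = 444, so P* = $74 and Q* = 95.
With the tax collected from producers, supply shifts: Qs = (P − 18) + 21.
New equilibrium: buyers pay $77, producers receive $59, Q = 80. (Wedge: Pb − Ps = 18.)
Burden on buyers: $3; on producers: $15. (They sum to $18.)

Buyers bear $3 per kilogram; producers bear $15 per kilogram.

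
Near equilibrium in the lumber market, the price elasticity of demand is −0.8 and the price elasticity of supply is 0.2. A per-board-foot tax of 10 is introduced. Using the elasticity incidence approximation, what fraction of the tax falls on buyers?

Incidence ratio: buyers' share ≈ εs / (εs + |εd|) = 0.2 / (0.2 + 0.8) = 0.2.
Supply is the less elastic side, so buyers bear the smaller share.

Buyers' share ≈ 0.2.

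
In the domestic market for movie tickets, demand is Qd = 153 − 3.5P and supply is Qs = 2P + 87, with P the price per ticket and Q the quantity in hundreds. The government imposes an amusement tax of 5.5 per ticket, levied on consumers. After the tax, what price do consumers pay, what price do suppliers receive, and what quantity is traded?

Consumers pay 14; suppliers receive 8.5; quantity = 104.

Without the tax, 153 − 3.5P = 2P + 87 gives 5.5P = 66, so P* = 12 and Q* = 111.
With the tax collected from consumers, demand (in seller-price terms) shifts: Qd = 153 − 3.5(P + 5.5).
New equilibrium: consumers pay 14, suppliers receive 8.5, Q = 104. (Wedge: Pb − Ps = 5.5.)
The less price-elastic side of the market bears the larger share of a per-unit tax.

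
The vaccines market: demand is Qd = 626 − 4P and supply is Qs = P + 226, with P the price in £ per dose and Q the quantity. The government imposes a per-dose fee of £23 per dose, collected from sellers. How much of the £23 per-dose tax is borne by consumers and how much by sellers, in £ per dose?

Consumers bear £4.6 per dose; sellers bear £18.4 per dose.

Without the tax, 626 − 4P = P + 226 gives 5P = 400, so P* = £80 and Q* = 306.
With the tax collected from sellers, supply shifts: Qs = (P − 23) + 226.
New equilibrium: consumers pay £84.6, sellers receive £61.6, Q = 287.6. (Wedge: Pb − Ps = 23.)
Burden on consumers: £4.6; on sellers: £18.4. (They sum to £23.)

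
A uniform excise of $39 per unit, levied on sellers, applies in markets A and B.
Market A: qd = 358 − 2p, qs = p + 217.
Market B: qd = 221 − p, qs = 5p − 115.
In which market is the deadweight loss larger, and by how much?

Market B, by $126.75.

Market A: pre-tax p* = $47, q* = 264; post-tax q = 238; deadweight loss = $507.
Market B: pre-tax p* = $56, q* = 165; post-tax q = 132.5; deadweight loss = $633.75.
Difference: $507 vs $633.75 → market B is larger by $126.75.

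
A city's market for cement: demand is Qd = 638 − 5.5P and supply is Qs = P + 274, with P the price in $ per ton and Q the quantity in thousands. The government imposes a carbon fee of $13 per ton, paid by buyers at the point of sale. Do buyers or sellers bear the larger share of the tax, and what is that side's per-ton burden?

Without the tax, 638 − 5.5P = P + 274 gives 6.5P = 364, so P* = $56 and Q* = 330.
With the tax collected from buyers, demand (in seller-price terms) shifts: Qd = 638 − 5.5(P + 13).
New equilibrium: buyers pay $58, sellers receive $45, Q = 319. (Wedge: Pb − Ps = 13.)
Per-ton burden: buyers $2, sellers $11.
Sellers take the larger share because supply is less price-elastic here (demand slope 5.5 vs supply slope 1).
The less price-elastic side of the market bears the larger share of a per-unit tax.

Sellers bear the larger share: $11 per ton.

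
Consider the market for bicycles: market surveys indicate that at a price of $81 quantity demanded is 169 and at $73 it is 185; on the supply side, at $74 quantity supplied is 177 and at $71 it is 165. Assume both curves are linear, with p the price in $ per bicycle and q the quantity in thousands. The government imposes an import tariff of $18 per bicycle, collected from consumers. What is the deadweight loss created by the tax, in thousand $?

Demand slope: (185 − 169)/(73 − 81) = -2, so qd = 331 − 2p.
Supply slope: (165 − 177)/(71 − 74) = 4, so qs = 4p − 119.
Before the tax: set 331 − 2p = 4p − 119 → p* = $75, q* = 181.
With the tax collected from consumers, demand (in seller-price terms) shifts: qd = 331 − 2(p + 18).
Solving gives q = 157 with consumers paying $87 and sellers receiving $69 (the $18 wedge).
Quantity falls by |ΔQ| = |181 − 157| = 24.
DWL = ½ · t · |ΔQ| = ½ · 18 · 24 = $216.

Deadweight loss = $216 thousand.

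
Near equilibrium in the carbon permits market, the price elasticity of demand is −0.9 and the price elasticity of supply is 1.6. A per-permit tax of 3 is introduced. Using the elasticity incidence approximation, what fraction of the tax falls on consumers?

Consumers' share ≈ 0.64.

Incidence ratio: consumers' share ≈ εs / (εs + |εd|) = 1.6 / (1.6 + 0.9) = 0.64.
Supply is the more elastic side, so consumers bear the larger share.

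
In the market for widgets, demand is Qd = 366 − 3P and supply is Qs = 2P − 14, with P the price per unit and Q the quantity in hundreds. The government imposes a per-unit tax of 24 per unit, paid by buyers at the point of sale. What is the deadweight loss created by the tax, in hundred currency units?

Deadweight loss = 345.6 hundred.

Without the tax, 366 − 3P = 2P − 14 gives 5P = 380, so P* = 76 and Q* = 138.
With the tax collected from buyers, demand (in seller-price terms) shifts: Qd = 366 − 3(P + 24).
Solving gives Q = 109.2 with buyers paying 85.6 and sellers receiving 61.6 (the 24 wedge).
Quantity falls by |ΔQ| = |138 − 109.2| = 28.8.
DWL = ½ · t · |ΔQ| = ½ · 24 · 28.8 = 345.6.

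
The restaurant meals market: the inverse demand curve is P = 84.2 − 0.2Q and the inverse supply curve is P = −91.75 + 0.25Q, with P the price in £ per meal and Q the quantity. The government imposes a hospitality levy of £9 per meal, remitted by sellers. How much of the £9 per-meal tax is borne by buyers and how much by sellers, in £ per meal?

Rewrite in direct form: Qd = 421 − 5P and Qs = 4P + 367.
Without the tax, 421 − 5P = 4P + 367 gives 9P = 54, so P* = £6 and Q* = 391.
With the tax collected from sellers, supply shifts: Qs = 4(P − 9) + 367.
New equilibrium: buyers pay £10, sellers receive £1, Q = 371. (Wedge: Pb − Ps = 9.)
Burden on buyers: £4; on sellers: £5. (They sum to £9.)
The less price-elastic side of the market bears the larger share of a per-unit tax.

Buyers bear £4 per meal; sellers bear £5 per meal.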